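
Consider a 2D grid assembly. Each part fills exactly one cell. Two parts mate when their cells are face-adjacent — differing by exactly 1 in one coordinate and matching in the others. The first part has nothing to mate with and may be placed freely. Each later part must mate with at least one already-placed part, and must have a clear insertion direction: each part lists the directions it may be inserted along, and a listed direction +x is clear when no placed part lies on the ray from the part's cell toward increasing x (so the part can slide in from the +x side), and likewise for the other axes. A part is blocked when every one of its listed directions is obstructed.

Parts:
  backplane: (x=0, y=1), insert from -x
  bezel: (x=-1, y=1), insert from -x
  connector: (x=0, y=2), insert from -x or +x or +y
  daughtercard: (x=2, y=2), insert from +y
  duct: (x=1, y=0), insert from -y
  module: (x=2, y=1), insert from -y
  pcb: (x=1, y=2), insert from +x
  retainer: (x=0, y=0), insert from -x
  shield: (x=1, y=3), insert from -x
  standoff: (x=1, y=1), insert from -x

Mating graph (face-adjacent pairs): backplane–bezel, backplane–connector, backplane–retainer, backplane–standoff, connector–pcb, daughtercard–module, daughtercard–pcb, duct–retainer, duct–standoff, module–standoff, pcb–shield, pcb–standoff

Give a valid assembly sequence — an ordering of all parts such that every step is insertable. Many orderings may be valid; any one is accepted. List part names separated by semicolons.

retainer; duct; standoff; pcb; daughtercard; shield; module; backplane; bezel; connector

1. retainer@(0, 0) [-x clear] — {retainer}
2. duct@(1, 0) [-y clear] — {duct, retainer}
3. standoff@(1, 1) [-x clear] — {duct, retainer, standoff}
4. pcb@(1, 2) [+x clear] — {duct, pcb, retainer, standoff}
5. daughtercard@(2, 2) [+y clear] — {daughtercard, duct, pcb, retainer, standoff}
6. shield@(1, 3) [-x clear] — {daughtercard, duct, pcb, retainer, shield, standoff}
7. module@(2, 1) [-y clear] — {daughtercard, duct, module, pcb, retainer, shield, standoff}
8. backplane@(0, 1) [-x clear] — {backplane, daughtercard, duct, module, pcb, retainer, shield, standoff}
9. bezel@(-1, 1) [-x clear] — {backplane, bezel, daughtercard, duct, module, pcb, retainer, shield, standoff}
10. connector@(0, 2) [-x clear] — {backplane, bezel, connector, daughtercard, duct, module, pcb, retainer, shield, standoff}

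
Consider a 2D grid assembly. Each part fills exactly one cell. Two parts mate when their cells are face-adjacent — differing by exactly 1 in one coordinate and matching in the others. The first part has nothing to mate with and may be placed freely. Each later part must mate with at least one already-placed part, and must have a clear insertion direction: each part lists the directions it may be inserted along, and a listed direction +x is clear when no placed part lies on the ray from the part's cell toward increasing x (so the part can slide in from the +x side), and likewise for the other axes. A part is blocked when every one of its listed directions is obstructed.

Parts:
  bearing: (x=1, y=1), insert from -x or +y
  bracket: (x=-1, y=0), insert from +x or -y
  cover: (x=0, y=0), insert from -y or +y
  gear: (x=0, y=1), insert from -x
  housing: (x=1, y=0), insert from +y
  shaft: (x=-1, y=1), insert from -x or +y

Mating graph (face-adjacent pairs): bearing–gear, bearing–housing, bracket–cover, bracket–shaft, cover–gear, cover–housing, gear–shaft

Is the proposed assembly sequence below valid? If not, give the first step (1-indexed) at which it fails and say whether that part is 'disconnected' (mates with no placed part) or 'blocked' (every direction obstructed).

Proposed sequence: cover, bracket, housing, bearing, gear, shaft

1. cover@(0, 0) [-y clear] — {cover}
2. bracket@(-1, 0) [-y clear] — {bracket, cover}
3. housing@(1, 0) [+y clear] — {bracket, cover, housing}
4. bearing@(1, 1) [-x clear] — {bearing, bracket, cover, housing}
5. gear@(0, 1) [-x clear] — {bearing, bracket, cover, gear, housing}
6. shaft@(-1, 1) [-x clear] — {bearing, bracket, cover, gear, housing, shaft}

Valid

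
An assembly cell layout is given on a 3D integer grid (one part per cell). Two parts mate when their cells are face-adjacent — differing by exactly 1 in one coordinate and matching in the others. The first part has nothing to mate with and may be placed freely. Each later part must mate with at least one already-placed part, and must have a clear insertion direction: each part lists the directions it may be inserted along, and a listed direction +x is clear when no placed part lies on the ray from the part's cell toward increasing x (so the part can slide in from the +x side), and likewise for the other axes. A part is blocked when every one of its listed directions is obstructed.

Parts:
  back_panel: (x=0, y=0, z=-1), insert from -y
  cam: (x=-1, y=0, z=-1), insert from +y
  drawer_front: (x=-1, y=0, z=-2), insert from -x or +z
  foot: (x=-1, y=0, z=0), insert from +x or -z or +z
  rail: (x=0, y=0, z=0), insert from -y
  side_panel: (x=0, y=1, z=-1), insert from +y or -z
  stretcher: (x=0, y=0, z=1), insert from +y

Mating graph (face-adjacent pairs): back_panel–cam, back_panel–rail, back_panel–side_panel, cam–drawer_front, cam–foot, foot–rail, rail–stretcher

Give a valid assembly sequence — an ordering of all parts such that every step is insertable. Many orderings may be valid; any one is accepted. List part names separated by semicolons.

foot; cam; back_panel; drawer_front; side_panel; rail; stretcher

1. foot@(-1, 0, 0) [+x clear] — {foot}
2. cam@(-1, 0, -1) [+y clear] — {cam, foot}
3. back_panel@(0, 0, -1) [-y clear] — {back_panel, cam, foot}
4. drawer_front@(-1, 0, -2) [-x clear] — {back_panel, cam, drawer_front, foot}
5. side_panel@(0, 1, -1) [+y clear] — {back_panel, cam, drawer_front, foot, side_panel}
6. rail@(0, 0, 0) [-y clear] — {back_panel, cam, drawer_front, foot, rail, side_panel}
7. stretcher@(0, 0, 1) [+y clear] — {back_panel, cam, drawer_front, foot, rail, side_panel, stretcher}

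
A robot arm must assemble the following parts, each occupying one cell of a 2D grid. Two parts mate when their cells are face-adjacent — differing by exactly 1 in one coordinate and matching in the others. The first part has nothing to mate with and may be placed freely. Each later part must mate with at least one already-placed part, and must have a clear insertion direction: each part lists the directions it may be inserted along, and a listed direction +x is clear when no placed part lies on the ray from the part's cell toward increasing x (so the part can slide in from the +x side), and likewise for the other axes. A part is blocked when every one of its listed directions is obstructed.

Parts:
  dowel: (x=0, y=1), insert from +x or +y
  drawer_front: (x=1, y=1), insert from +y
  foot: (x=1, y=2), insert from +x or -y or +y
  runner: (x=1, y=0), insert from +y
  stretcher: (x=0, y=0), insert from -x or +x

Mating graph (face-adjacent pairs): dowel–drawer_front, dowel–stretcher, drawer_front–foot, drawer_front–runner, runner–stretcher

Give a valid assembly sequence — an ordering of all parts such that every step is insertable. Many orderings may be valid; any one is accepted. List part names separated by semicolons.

dowel; stretcher; runner; drawer_front; foot

1. dowel@(0, 1) [+x clear] — {dowel}
2. stretcher@(0, 0) [-x clear] — {dowel, stretcher}
3. runner@(1, 0) [+y clear] — {dowel, runner, stretcher}
4. drawer_front@(1, 1) [+y clear] — {dowel, drawer_front, runner, stretcher}
5. foot@(1, 2) [+x clear] — {dowel, drawer_front, foot, runner, stretcher}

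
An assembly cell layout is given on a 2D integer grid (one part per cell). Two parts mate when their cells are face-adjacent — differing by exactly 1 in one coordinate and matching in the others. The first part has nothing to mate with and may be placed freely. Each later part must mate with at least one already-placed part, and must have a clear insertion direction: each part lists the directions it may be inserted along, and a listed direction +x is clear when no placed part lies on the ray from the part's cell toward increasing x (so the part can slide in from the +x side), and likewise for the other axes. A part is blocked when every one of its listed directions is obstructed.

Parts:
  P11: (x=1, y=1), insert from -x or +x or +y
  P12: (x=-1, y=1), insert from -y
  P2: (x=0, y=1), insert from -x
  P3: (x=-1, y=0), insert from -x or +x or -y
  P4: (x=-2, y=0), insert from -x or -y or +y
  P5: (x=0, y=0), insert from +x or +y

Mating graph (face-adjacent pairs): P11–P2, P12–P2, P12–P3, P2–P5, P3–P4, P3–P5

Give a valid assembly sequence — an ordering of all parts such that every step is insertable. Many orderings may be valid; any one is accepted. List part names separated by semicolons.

P5; P2; P11; P12; P3; P4

1. P5@(0, 0) [+x clear] — {P5}
2. P2@(0, 1) [-x clear] — {P2, P5}
3. P11@(1, 1) [+x clear] — {P11, P2, P5}
4. P12@(-1, 1) [-y clear] — {P11, P12, P2, P5}
5. P3@(-1, 0) [-x clear] — {P11, P12, P2, P3, P5}
6. P4@(-2, 0) [-x clear] — {P11, P12, P2, P3, P4, P5}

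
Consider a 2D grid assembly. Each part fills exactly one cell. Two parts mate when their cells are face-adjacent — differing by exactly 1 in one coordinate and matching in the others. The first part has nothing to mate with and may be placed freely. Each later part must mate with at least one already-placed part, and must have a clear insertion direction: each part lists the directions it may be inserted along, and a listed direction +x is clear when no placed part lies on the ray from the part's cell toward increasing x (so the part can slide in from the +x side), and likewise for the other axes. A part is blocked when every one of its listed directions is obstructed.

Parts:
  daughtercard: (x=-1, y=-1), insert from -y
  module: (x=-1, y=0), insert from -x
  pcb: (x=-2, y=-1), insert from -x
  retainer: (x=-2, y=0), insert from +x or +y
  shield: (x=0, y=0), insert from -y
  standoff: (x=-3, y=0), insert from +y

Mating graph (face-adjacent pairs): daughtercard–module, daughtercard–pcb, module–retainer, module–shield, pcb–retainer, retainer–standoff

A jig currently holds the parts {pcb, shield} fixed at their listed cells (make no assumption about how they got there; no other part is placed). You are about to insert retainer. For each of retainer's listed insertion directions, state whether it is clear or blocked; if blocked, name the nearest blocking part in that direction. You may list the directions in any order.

+x: blocked by shield; +y: clear

+x: nearest on ray is shield@(0, 0) ⇒ blocked
+y: ray from retainer(-2, 0) has no placed part ⇒ clear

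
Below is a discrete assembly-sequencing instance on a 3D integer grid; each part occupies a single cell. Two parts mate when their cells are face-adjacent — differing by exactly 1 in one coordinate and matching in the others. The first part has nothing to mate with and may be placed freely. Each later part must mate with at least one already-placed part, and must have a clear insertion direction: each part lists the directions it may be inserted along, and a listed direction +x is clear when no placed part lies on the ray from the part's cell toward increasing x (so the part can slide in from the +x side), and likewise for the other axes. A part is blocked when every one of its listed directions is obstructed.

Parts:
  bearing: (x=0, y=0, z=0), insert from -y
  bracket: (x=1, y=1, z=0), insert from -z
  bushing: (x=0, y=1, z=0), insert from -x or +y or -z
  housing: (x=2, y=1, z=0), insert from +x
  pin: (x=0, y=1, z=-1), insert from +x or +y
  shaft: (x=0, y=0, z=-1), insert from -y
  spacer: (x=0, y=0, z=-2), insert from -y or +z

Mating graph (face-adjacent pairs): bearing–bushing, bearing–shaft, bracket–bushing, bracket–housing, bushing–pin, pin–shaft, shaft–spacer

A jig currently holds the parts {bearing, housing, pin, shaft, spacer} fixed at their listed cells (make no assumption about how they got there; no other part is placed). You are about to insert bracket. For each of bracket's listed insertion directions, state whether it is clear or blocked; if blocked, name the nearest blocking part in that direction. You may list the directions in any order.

-z: clear

-z: ray from bracket(1, 1, 0) has no placed part ⇒ clear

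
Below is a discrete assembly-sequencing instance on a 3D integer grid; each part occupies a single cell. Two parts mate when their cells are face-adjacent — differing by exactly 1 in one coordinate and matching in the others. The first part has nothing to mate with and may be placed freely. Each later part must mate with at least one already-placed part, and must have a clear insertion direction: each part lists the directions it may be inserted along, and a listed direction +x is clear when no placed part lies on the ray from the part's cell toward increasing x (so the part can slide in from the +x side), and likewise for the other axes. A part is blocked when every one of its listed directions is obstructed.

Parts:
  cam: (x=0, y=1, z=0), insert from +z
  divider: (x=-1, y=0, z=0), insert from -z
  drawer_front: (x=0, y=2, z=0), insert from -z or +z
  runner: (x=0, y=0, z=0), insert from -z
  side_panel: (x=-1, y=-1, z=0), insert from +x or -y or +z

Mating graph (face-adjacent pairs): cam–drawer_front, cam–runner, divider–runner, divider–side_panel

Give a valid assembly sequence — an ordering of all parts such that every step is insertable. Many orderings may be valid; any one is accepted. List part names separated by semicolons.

divider; side_panel; runner; cam; drawer_front

1. divider@(-1, 0, 0) [-z clear] — {divider}
2. side_panel@(-1, -1, 0) [+x clear] — {divider, side_panel}
3. runner@(0, 0, 0) [-z clear] — {divider, runner, side_panel}
4. cam@(0, 1, 0) [+z clear] — {cam, divider, runner, side_panel}
5. drawer_front@(0, 2, 0) [-z clear] — {cam, divider, drawer_front, runner, side_panel}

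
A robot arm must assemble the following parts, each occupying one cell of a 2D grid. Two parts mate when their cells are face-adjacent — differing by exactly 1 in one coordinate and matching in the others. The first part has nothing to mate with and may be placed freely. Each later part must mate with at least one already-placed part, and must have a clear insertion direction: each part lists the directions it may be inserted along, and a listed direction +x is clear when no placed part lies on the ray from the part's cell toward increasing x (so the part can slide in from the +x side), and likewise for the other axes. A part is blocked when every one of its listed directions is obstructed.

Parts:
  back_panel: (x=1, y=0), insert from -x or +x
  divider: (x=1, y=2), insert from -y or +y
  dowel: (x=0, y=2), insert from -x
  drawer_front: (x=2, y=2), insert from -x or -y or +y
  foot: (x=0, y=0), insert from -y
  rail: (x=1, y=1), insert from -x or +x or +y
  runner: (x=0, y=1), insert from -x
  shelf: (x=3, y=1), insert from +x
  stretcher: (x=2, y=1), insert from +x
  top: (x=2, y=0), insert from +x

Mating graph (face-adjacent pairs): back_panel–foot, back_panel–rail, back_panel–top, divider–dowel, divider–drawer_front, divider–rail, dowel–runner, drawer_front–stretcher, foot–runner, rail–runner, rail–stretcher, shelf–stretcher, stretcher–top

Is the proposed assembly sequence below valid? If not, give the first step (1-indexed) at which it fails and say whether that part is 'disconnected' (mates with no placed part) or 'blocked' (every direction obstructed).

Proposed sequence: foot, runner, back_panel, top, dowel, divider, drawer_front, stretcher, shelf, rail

Invalid at step 10 (blocked)

1. foot@(0, 0) [-y clear] — {foot}
2. runner@(0, 1) [-x clear] — {foot, runner}
3. back_panel@(1, 0) [+x clear] — {back_panel, foot, runner}
4. top@(2, 0) [+x clear] — {back_panel, foot, runner, top}
5. dowel@(0, 2) [-x clear] — {back_panel, dowel, foot, runner, top}
6. divider@(1, 2) [+y clear] — {back_panel, divider, dowel, foot, runner, top}
7. drawer_front@(2, 2) [+y clear] — {back_panel, divider, dowel, drawer_front, foot, runner, top}
8. stretcher@(2, 1) [+x clear] — {back_panel, divider, dowel, drawer_front, foot, runner, stretcher, top}
9. shelf@(3, 1) [+x clear] — {back_panel, divider, dowel, drawer_front, foot, runner, shelf, stretcher, top}
10. rail@(1, 1) — -x/+x/+y all obstructed ⇒ blocked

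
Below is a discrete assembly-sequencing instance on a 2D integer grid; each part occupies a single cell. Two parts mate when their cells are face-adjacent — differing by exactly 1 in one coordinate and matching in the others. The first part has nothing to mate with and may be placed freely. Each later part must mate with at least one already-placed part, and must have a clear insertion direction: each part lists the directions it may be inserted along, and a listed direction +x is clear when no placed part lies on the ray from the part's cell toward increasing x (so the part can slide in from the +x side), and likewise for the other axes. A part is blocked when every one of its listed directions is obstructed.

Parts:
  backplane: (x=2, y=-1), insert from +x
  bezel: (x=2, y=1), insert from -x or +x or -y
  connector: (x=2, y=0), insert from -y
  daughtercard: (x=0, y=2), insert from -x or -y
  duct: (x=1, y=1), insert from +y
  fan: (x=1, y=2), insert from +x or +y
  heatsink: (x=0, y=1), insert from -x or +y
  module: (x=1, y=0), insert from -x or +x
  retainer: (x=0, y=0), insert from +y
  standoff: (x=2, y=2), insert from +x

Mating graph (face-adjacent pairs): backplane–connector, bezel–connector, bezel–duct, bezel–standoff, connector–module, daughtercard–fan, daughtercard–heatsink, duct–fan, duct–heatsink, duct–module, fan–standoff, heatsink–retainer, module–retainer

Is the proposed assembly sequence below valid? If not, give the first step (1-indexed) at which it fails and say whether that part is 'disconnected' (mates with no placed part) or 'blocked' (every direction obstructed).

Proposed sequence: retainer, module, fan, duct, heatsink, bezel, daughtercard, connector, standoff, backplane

Invalid at step 3 (disconnected)

1. retainer@(0, 0) [+y clear] — {retainer}
2. module@(1, 0) [+x clear] — {module, retainer}
3. fan@(1, 2) — no placed neighbour ⇒ disconnected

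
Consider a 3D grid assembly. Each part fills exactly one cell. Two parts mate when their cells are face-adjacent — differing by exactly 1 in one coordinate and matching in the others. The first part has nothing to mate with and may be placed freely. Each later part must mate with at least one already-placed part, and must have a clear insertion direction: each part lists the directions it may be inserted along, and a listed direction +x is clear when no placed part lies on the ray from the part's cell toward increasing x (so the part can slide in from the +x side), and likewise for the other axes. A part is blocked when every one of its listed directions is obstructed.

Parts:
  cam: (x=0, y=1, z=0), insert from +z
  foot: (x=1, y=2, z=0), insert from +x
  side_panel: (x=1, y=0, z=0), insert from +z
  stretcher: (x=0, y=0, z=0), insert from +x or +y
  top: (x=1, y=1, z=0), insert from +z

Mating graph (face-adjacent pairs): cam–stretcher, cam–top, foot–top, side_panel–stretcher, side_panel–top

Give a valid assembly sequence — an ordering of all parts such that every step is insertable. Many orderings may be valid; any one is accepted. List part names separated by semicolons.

stretcher; cam; side_panel; top; foot

1. stretcher@(0, 0, 0) [+x clear] — {stretcher}
2. cam@(0, 1, 0) [+z clear] — {cam, stretcher}
3. side_panel@(1, 0, 0) [+z clear] — {cam, side_panel, stretcher}
4. top@(1, 1, 0) [+z clear] — {cam, side_panel, stretcher, top}
5. foot@(1, 2, 0) [+x clear] — {cam, foot, side_panel, stretcher, top}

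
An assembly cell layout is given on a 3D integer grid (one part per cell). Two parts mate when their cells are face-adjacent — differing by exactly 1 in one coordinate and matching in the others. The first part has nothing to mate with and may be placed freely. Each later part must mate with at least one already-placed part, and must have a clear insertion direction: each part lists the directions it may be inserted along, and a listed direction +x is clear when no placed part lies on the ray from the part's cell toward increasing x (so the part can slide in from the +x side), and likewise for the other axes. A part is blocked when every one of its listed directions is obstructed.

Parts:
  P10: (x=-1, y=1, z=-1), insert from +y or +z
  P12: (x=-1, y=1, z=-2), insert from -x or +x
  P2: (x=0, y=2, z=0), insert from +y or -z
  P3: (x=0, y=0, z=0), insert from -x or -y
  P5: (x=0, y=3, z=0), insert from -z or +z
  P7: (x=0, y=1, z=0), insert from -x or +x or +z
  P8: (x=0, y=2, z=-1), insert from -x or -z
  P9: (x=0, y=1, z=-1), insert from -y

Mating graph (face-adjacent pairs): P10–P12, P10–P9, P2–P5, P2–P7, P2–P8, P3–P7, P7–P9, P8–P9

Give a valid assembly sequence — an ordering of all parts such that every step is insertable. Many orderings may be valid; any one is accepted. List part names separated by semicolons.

P12; P10; P9; P7; P2; P5; P3; P8

1. P12@(-1, 1, -2) [-x clear] — {P12}
2. P10@(-1, 1, -1) [+y clear] — {P10, P12}
3. P9@(0, 1, -1) [-y clear] — {P10, P12, P9}
4. P7@(0, 1, 0) [-x clear] — {P10, P12, P7, P9}
5. P2@(0, 2, 0) [+y clear] — {P10, P12, P2, P7, P9}
6. P5@(0, 3, 0) [-z clear] — {P10, P12, P2, P5, P7, P9}
7. P3@(0, 0, 0) [-x clear] — {P10, P12, P2, P3, P5, P7, P9}
8. P8@(0, 2, -1) [-x clear] — {P10, P12, P2, P3, P5, P7, P8, P9}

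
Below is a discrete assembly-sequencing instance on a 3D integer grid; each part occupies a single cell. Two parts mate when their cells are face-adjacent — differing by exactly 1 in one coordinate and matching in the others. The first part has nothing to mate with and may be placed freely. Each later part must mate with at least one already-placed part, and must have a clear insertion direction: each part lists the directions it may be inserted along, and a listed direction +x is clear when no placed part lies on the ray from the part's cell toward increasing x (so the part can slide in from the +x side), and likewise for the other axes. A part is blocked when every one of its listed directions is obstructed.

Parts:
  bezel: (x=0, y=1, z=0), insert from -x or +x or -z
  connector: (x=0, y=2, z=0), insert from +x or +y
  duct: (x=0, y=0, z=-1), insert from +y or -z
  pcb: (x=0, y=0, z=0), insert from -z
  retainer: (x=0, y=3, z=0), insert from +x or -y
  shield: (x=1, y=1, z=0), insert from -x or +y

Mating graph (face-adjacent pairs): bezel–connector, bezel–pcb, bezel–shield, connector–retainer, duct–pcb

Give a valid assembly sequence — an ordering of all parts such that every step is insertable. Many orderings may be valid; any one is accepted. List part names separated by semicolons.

shield; bezel; pcb; connector; retainer; duct

1. shield@(1, 1, 0) [-x clear] — {shield}
2. bezel@(0, 1, 0) [-x clear] — {bezel, shield}
3. pcb@(0, 0, 0) [-z clear] — {bezel, pcb, shield}
4. connector@(0, 2, 0) [+x clear] — {bezel, connector, pcb, shield}
5. retainer@(0, 3, 0) [+x clear] — {bezel, connector, pcb, retainer, shield}
6. duct@(0, 0, -1) [+y clear] — {bezel, connector, duct, pcb, retainer, shield}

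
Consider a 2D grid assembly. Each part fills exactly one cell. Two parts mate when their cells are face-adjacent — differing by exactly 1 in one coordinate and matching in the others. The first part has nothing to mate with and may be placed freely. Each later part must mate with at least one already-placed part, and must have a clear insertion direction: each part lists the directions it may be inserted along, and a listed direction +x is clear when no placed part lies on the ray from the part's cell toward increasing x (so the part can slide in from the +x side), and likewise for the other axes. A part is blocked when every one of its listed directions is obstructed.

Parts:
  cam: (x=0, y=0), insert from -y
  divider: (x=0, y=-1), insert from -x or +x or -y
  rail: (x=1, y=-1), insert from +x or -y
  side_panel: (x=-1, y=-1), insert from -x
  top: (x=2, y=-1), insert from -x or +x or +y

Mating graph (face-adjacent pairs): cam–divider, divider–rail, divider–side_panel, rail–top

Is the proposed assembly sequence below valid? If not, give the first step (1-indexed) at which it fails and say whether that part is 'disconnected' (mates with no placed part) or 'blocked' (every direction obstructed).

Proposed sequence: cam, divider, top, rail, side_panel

Invalid at step 3 (disconnected)

1. cam@(0, 0) [-y clear] — {cam}
2. divider@(0, -1) [-x clear] — {cam, divider}
3. top@(2, -1) — no placed neighbour ⇒ disconnected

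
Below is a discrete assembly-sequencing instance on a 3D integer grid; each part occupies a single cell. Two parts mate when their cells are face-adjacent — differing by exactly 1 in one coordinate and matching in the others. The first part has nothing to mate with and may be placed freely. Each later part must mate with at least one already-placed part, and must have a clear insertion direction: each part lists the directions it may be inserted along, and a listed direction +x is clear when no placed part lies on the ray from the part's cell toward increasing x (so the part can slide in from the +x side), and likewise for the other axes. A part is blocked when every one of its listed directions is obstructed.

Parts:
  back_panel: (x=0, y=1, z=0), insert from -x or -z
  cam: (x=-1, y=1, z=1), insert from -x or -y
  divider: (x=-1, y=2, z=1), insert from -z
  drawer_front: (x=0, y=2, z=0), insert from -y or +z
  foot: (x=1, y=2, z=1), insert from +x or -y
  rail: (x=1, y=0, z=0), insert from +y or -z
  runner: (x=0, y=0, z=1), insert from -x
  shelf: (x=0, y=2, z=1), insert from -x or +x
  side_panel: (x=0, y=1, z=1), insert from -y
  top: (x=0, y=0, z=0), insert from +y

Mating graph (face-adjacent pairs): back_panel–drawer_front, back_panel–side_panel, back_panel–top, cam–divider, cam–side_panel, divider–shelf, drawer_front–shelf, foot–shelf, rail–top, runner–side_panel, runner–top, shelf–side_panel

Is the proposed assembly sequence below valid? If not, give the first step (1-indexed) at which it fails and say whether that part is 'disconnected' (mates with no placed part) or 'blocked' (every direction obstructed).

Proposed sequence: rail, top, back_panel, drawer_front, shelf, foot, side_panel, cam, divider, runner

Valid

1. rail@(1, 0, 0) [+y clear] — {rail}
2. top@(0, 0, 0) [+y clear] — {rail, top}
3. back_panel@(0, 1, 0) [-x clear] — {back_panel, rail, top}
4. drawer_front@(0, 2, 0) [+z clear] — {back_panel, drawer_front, rail, top}
5. shelf@(0, 2, 1) [-x clear] — {back_panel, drawer_front, rail, shelf, top}
6. foot@(1, 2, 1) [+x clear] — {back_panel, drawer_front, foot, rail, shelf, top}
7. side_panel@(0, 1, 1) [-y clear] — {back_panel, drawer_front, foot, rail, shelf, side_panel, top}
8. cam@(-1, 1, 1) [-x clear] — {back_panel, cam, drawer_front, foot, rail, shelf, side_panel, top}
9. divider@(-1, 2, 1) [-z clear] — {back_panel, cam, divider, drawer_front, foot, rail, shelf, side_panel, top}
10. runner@(0, 0, 1) [-x clear] — {back_panel, cam, divider, drawer_front, foot, rail, runner, shelf, side_panel, top}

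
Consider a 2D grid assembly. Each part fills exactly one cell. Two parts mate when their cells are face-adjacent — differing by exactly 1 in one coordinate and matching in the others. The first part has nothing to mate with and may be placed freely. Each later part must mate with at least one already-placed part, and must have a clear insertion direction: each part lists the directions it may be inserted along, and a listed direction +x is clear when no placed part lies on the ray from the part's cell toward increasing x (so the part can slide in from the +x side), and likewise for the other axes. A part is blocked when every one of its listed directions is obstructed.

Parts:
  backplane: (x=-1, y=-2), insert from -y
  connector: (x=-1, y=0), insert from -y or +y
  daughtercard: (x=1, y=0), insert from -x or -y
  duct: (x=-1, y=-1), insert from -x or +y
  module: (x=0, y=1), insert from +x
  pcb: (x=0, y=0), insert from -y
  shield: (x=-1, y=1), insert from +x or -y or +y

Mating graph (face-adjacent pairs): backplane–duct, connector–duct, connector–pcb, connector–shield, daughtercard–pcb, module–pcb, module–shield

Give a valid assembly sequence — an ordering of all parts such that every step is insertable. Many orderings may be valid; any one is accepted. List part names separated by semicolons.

module; pcb; shield; daughtercard; connector; duct; backplane

1. module@(0, 1) [+x clear] — {module}
2. pcb@(0, 0) [-y clear] — {module, pcb}
3. shield@(-1, 1) [-y clear] — {module, pcb, shield}
4. daughtercard@(1, 0) [-y clear] — {daughtercard, module, pcb, shield}
5. connector@(-1, 0) [-y clear] — {connector, daughtercard, module, pcb, shield}
6. duct@(-1, -1) [-x clear] — {connector, daughtercard, duct, module, pcb, shield}
7. backplane@(-1, -2) [-y clear] — {backplane, connector, daughtercard, duct, module, pcb, shield}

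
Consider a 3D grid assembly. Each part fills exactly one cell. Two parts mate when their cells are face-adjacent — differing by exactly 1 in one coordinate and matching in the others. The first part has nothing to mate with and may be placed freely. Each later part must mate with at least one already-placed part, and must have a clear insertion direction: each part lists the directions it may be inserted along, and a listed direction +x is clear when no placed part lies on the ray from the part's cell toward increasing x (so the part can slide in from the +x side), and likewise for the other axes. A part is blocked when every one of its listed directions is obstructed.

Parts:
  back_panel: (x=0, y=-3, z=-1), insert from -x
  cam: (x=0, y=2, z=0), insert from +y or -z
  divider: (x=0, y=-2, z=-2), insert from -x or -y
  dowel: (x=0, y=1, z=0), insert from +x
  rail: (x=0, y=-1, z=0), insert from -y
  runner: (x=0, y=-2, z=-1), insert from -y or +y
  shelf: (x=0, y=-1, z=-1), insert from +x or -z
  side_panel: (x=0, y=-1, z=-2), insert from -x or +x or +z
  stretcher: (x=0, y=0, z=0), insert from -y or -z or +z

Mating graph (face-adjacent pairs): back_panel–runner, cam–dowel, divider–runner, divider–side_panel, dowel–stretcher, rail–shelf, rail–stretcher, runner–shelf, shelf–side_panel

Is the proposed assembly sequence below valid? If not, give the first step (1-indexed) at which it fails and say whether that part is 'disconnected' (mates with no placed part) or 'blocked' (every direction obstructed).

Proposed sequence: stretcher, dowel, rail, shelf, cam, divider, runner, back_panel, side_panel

Invalid at step 6 (disconnected)

1. stretcher@(0, 0, 0) [-y clear] — {stretcher}
2. dowel@(0, 1, 0) [+x clear] — {dowel, stretcher}
3. rail@(0, -1, 0) [-y clear] — {dowel, rail, stretcher}
4. shelf@(0, -1, -1) [+x clear] — {dowel, rail, shelf, stretcher}
5. cam@(0, 2, 0) [+y clear] — {cam, dowel, rail, shelf, stretcher}
6. divider@(0, -2, -2) — no placed neighbour ⇒ disconnected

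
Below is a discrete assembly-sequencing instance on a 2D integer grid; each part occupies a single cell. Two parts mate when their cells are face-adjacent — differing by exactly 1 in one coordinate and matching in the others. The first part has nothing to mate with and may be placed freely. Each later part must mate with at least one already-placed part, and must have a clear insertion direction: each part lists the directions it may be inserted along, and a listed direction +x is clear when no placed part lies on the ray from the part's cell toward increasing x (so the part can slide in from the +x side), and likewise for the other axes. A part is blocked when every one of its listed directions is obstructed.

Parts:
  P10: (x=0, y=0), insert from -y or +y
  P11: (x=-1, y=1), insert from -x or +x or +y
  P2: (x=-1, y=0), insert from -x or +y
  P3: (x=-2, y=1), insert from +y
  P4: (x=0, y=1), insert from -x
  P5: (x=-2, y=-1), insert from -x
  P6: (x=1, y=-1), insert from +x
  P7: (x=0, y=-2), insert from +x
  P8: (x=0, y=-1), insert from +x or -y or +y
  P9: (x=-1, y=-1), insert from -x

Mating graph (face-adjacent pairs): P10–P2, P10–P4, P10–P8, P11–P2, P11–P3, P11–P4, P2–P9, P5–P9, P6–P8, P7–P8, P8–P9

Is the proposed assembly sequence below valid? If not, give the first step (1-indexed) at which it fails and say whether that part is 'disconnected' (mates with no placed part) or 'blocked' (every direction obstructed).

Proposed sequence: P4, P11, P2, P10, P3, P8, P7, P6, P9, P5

1. P4@(0, 1) [-x clear] — {P4}
2. P11@(-1, 1) [-x clear] — {P11, P4}
3. P2@(-1, 0) [-x clear] — {P11, P2, P4}
4. P10@(0, 0) [-y clear] — {P10, P11, P2, P4}
5. P3@(-2, 1) [+y clear] — {P10, P11, P2, P3, P4}
6. P8@(0, -1) [+x clear] — {P10, P11, P2, P3, P4, P8}
7. P7@(0, -2) [+x clear] — {P10, P11, P2, P3, P4, P7, P8}
8. P6@(1, -1) [+x clear] — {P10, P11, P2, P3, P4, P6, P7, P8}
9. P9@(-1, -1) [-x clear] — {P10, P11, P2, P3, P4, P6, P7, P8, P9}
10. P5@(-2, -1) [-x clear] — {P10, P11, P2, P3, P4, P5, P6, P7, P8, P9}

Valid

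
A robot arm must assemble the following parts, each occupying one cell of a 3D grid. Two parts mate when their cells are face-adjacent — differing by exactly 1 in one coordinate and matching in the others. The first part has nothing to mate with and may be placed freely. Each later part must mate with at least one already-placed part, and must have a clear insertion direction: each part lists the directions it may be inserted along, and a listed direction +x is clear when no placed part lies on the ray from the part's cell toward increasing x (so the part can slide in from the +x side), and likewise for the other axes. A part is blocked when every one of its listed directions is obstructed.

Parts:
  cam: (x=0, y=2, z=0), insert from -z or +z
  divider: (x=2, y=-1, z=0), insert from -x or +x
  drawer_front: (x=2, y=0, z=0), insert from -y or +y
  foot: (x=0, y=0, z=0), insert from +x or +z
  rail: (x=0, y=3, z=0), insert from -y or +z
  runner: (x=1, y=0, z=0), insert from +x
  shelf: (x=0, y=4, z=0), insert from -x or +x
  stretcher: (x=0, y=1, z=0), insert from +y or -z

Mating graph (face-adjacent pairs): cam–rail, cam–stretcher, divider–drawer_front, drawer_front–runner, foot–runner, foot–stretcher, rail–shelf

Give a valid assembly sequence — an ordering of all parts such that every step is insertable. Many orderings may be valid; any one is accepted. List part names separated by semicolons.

cam; stretcher; foot; runner; drawer_front; divider; rail; shelf

1. cam@(0, 2, 0) [-z clear] — {cam}
2. stretcher@(0, 1, 0) [-z clear] — {cam, stretcher}
3. foot@(0, 0, 0) [+x clear] — {cam, foot, stretcher}
4. runner@(1, 0, 0) [+x clear] — {cam, foot, runner, stretcher}
5. drawer_front@(2, 0, 0) [-y clear] — {cam, drawer_front, foot, runner, stretcher}
6. divider@(2, -1, 0) [-x clear] — {cam, divider, drawer_front, foot, runner, stretcher}
7. rail@(0, 3, 0) [+z clear] — {cam, divider, drawer_front, foot, rail, runner, stretcher}
8. shelf@(0, 4, 0) [-x clear] — {cam, divider, drawer_front, foot, rail, runner, shelf, stretcher}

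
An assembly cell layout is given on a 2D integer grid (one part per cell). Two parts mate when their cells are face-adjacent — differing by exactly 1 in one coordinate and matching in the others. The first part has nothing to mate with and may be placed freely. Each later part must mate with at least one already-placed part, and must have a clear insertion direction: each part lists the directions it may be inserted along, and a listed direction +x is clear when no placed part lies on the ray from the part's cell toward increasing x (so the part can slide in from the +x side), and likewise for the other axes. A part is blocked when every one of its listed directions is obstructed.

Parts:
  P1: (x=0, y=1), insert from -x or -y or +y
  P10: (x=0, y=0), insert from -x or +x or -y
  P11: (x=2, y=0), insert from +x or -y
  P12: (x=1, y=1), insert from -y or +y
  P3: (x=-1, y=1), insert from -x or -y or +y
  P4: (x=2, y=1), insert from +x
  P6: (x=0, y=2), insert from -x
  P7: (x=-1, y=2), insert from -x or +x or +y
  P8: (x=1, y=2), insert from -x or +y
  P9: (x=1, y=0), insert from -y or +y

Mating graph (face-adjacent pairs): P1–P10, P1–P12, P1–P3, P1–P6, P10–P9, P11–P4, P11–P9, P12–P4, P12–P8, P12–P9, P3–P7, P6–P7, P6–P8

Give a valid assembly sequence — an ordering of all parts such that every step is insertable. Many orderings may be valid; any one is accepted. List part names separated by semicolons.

1. P6@(0, 2) [-x clear] — {P6}
2. P1@(0, 1) [-x clear] — {P1, P6}
3. P10@(0, 0) [-x clear] — {P1, P10, P6}
4. P9@(1, 0) [-y clear] — {P1, P10, P6, P9}
5. P7@(-1, 2) [-x clear] — {P1, P10, P6, P7, P9}
6. P3@(-1, 1) [-x clear] — {P1, P10, P3, P6, P7, P9}
7. P11@(2, 0) [+x clear] — {P1, P10, P11, P3, P6, P7, P9}
8. P4@(2, 1) [+x clear] — {P1, P10, P11, P3, P4, P6, P7, P9}
9. P12@(1, 1) [+y clear] — {P1, P10, P11, P12, P3, P4, P6, P7, P9}
10. P8@(1, 2) [+y clear] — {P1, P10, P11, P12, P3, P4, P6, P7, P8, P9}

P6; P1; P10; P9; P7; P3; P11; P4; P12; P8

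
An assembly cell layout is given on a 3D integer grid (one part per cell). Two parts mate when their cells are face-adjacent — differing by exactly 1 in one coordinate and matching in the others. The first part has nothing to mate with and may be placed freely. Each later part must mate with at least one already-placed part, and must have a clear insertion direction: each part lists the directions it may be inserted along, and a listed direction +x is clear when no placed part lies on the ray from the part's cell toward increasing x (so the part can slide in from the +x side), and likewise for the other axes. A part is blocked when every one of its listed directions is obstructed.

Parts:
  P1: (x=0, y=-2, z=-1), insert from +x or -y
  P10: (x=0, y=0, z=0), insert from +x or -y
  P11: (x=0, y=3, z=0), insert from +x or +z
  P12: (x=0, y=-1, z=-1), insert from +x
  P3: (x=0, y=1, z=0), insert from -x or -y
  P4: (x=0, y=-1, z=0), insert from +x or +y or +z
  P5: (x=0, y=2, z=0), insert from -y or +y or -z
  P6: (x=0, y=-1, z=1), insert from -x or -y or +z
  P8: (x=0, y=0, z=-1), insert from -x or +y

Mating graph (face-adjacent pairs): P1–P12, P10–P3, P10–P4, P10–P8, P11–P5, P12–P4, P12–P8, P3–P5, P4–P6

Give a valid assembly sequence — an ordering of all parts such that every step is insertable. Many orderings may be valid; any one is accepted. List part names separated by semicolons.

1. P8@(0, 0, -1) [-x clear] — {P8}
2. P12@(0, -1, -1) [+x clear] — {P12, P8}
3. P1@(0, -2, -1) [+x clear] — {P1, P12, P8}
4. P4@(0, -1, 0) [+x clear] — {P1, P12, P4, P8}
5. P6@(0, -1, 1) [-x clear] — {P1, P12, P4, P6, P8}
6. P10@(0, 0, 0) [+x clear] — {P1, P10, P12, P4, P6, P8}
7. P3@(0, 1, 0) [-x clear] — {P1, P10, P12, P3, P4, P6, P8}
8. P5@(0, 2, 0) [+y clear] — {P1, P10, P12, P3, P4, P5, P6, P8}
9. P11@(0, 3, 0) [+x clear] — {P1, P10, P11, P12, P3, P4, P5, P6, P8}

P8; P12; P1; P4; P6; P10; P3; P5; P11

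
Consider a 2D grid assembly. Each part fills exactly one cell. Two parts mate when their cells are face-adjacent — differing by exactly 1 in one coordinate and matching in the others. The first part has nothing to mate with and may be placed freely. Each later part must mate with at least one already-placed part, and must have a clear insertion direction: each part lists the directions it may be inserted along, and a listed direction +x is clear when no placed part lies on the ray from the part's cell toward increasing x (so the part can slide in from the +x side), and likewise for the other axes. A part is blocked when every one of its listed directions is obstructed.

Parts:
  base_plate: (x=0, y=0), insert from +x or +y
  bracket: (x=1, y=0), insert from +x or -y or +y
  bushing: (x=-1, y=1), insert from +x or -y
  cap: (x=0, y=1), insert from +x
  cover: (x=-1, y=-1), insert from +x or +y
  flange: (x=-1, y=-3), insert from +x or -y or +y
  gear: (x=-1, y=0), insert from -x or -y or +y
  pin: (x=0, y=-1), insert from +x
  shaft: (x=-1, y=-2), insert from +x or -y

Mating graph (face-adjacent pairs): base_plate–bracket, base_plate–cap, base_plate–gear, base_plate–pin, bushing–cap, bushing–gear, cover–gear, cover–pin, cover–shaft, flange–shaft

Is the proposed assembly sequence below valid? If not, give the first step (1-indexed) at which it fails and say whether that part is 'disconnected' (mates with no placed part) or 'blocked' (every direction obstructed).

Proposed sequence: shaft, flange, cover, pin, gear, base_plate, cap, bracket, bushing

Invalid at step 9 (blocked)

1. shaft@(-1, -2) [+x clear] — {shaft}
2. flange@(-1, -3) [+x clear] — {flange, shaft}
3. cover@(-1, -1) [+x clear] — {cover, flange, shaft}
4. pin@(0, -1) [+x clear] — {cover, flange, pin, shaft}
5. gear@(-1, 0) [-x clear] — {cover, flange, gear, pin, shaft}
6. base_plate@(0, 0) [+x clear] — {base_plate, cover, flange, gear, pin, shaft}
7. cap@(0, 1) [+x clear] — {base_plate, cap, cover, flange, gear, pin, shaft}
8. bracket@(1, 0) [+x clear] — {base_plate, bracket, cap, cover, flange, gear, pin, shaft}
9. bushing@(-1, 1) — +x/-y all obstructed ⇒ blocked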